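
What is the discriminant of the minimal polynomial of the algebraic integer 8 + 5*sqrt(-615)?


The element 8 + 5*sqrt(-615) has minimal polynomial:
x^2 - 16*x + 15439
Discriminant = (-16)^2 - 4*(15439)
= 256 - 61756
= -61500

-61500


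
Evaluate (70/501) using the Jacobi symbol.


Compute (70/501) via quadratic reciprocity:
  pull out 2: (2/501) = -1  (since 501 mod 8 = 5)
  reciprocity: (35/501) -> +(501/35)
  reduce: (11/35)
  reciprocity: (11/35) -> -(35/11)
  reduce: (2/11)
  pull out 2: (2/11) = -1  (since 11 mod 8 = 3)
  (1/11) = 1
Product of signs = -1

-1


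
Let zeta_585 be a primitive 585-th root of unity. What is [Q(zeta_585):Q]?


The degree equals Euler's totient phi(585).
585 = 3^2 * 5 * 13
phi(585) = 288

288


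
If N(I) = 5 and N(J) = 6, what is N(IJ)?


N(IJ) = N(I) * N(J)
= 5 * 6
= 30

30


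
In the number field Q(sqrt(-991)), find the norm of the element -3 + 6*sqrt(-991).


N(a + b*sqrt(d)) = a^2 - d*b^2
= (-3)^2 - (-991)*(6)^2
= 9 + 35676
= 35685

35685


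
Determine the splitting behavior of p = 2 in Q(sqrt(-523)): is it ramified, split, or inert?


K = Q(sqrt(-523)). Since d mod 4 = 1, disc(K) = -523.
Check p | disc: -523 mod 2 = 1.
p=2 does not divide disc (d is 1 mod 4). 2 splits iff d = 1 mod 8.
d mod 8 = 5, so (d/2) = -1.
(d/p) = -1, so p is inert: (p) stays prime with e=1, f=2, g=1.
Therefore p is inert.

inert


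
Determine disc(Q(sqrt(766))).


For K = Q(sqrt(d)) with d squarefree: disc(K) = d if d = 1 mod 4, and disc(K) = 4d if d = 2 or 3 mod 4.
Here d = 766, and d mod 4 = 2.
d = 2 mod 4, not 1 (O_K = Z[sqrt(d)]), so disc(K) = 4d = 4 * (766) = 3064

3064


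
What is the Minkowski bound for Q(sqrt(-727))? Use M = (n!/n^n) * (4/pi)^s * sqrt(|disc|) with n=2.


d = -727, d mod 4 = 1, so disc(K) = d = -727; |disc(K)| = 727
Imaginary quadratic field, so n = 2, s = r2 = 1, r1 = 0
M = (n!/n^n) * (4/pi)^s * sqrt(|disc(K)|) = (2!/2^2) * (4/pi)^1 * sqrt(727)
= 0.5 * 1.273240 * 26.962938
= 17.1651

17.1651


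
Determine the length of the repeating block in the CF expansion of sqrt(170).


Run the CF algorithm for sqrt(170).
a_0 = floor(sqrt(170)) = 13; set m_0=0, q_0=1.
Recurrence: m' = q*a - m,  q' = (d - m'^2)/q,  a' = floor((a_0 + m')/q').
  step 1: m=13, q=1, a=26
a_1 = 2*a_0 = 26, so the period closes here.
sqrt(170) = [13; 26]
Period length = 1

1


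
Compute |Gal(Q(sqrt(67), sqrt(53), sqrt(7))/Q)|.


The 3 square roots of distinct primes are multiplicatively independent over Q,
so [K:Q] = 2^3 and Gal(K/Q) is isomorphic to (Z/2Z)^3.
|Gal| = 2^3 = 8

8


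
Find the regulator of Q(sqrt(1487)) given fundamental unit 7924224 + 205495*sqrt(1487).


epsilon = 7924224 + 205495*sqrt(1487)
= 1.5848e+07
R = ln(1.5848e+07)
= 16.5786

16.5786


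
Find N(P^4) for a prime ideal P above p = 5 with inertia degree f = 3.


N(P^a) = p^(a*f)
= 5^(4*3)
= 5^12
= 244140625

244140625


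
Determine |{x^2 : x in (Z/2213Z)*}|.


For prime p, the number of non-zero quadratic residues is (p-1)/2.
= (2213-1)/2
= 1106

1106


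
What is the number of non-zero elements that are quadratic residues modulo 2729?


For prime p, the number of non-zero quadratic residues is (p-1)/2.
= (2729-1)/2
= 1364

1364


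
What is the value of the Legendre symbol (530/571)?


p = 571 is prime, so compute (530/571) with the reciprocity algorithm (Jacobi-symbol steps: pull out 2s via (2/n), flip via reciprocity, reduce):
  pull out 2: (2/571) = -1  (since 571 mod 8 = 3)
  reciprocity: (265/571) -> +(571/265)
  reduce: (41/265)
  reciprocity: (41/265) -> +(265/41)
  reduce: (19/41)
  reciprocity: (19/41) -> +(41/19)
  reduce: (3/19)
  reciprocity: (3/19) -> -(19/3)
  reduce: (1/3)
  (1/3) = 1
Product of signs = 1
(530/571) = 1

1


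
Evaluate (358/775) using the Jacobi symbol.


Compute (358/775) via quadratic reciprocity:
  pull out 2: (2/775) = +1  (since 775 mod 8 = 7)
  reciprocity: (179/775) -> -(775/179)
  reduce: (59/179)
  reciprocity: (59/179) -> -(179/59)
  reduce: (2/59)
  pull out 2: (2/59) = -1  (since 59 mod 8 = 3)
  (1/59) = 1
Product of signs = -1

-1


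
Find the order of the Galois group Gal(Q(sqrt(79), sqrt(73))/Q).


The 2 square roots of distinct primes are multiplicatively independent over Q,
so [K:Q] = 2^2 and Gal(K/Q) is isomorphic to (Z/2Z)^2.
|Gal| = 2^2 = 4

4


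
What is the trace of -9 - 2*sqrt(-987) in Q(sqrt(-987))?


Tr(a + b*sqrt(d)) = (a + b*sqrt(d)) + (a - b*sqrt(d)) = 2a
= 2 * (-9)
= -18

-18


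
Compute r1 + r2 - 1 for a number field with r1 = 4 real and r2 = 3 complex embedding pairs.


By Dirichlet's unit theorem:
rank = r1 + r2 - 1
= 4 + 3 - 1
= 6

6


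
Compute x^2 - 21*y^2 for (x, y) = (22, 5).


x^2 - d*y^2
= 22^2 - 21*5^2
= 484 - 525
= -41

-41


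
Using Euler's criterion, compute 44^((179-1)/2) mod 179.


p = 179 is prime and the exponent is (p-1)/2 = 89, so by Euler's criterion 44^89 = (44/179) = +1 or -1 mod 179.
Compute by square-and-multiply:
  89 = 64 + 16 + 8 + 1 (binary 1011001)
  Repeated squaring mod 179: 44^1 = 44, 44^2 = 146, 44^4 = 15, 44^8 = 46, 44^16 = 147, 44^32 = 129, 44^64 = 173
  44^89 = 44^64 * 44^16 * 44^8 * 44^1 = 173 * 147 * 46 * 44 mod 179
    173 * 147 = 25431 = 13 mod 179
    13 * 46 = 598 = 61 mod 179
    61 * 44 = 2684 = 178 mod 179
  44^89 = 178 mod 179
Result 178 = p - 1 = -1 mod 179: 44 is a quadratic non-residue mod 179. As a residue in [0, p-1] the value is 178.
44^89 mod 179 = 178

178


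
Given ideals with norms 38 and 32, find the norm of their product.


N(IJ) = N(I) * N(J)
= 38 * 32
= 1216

1216


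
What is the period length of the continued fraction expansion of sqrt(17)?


Run the CF algorithm for sqrt(17).
a_0 = floor(sqrt(17)) = 4; set m_0=0, q_0=1.
Recurrence: m' = q*a - m,  q' = (d - m'^2)/q,  a' = floor((a_0 + m')/q').
  step 1: m=4, q=1, a=8
a_1 = 2*a_0 = 8, so the period closes here.
sqrt(17) = [4; 8]
Period length = 1

1


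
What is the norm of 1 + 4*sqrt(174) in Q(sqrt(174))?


N(a + b*sqrt(d)) = a^2 - d*b^2
= (1)^2 - (174)*(4)^2
= 1 - 2784
= -2783

-2783


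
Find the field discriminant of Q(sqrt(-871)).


For K = Q(sqrt(d)) with d squarefree: disc(K) = d if d = 1 mod 4, and disc(K) = 4d if d = 2 or 3 mod 4.
Here d = -871, and d mod 4 = 1.
d = 1 mod 4 (O_K = Z[(1+sqrt(d))/2]), so disc(K) = d = -871

-871


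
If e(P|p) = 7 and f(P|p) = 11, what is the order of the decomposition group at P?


|D_P| = e * f
= 7 * 11
= 77

77


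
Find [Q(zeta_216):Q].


The degree equals Euler's totient phi(216).
216 = 2^3 * 3^3
phi(216) = 72

72


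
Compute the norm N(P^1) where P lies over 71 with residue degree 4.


N(P^a) = p^(a*f)
= 71^(1*4)
= 71^4
= 25411681

25411681


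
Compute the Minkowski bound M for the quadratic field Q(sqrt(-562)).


d = -562, d mod 4 = 2, so disc(K) = 4d = -2248; |disc(K)| = 2248
Imaginary quadratic field, so n = 2, s = r2 = 1, r1 = 0
M = (n!/n^n) * (4/pi)^s * sqrt(|disc(K)|) = (2!/2^2) * (4/pi)^1 * sqrt(2248)
= 0.5 * 1.273240 * 47.413078
= 30.1841

30.1841


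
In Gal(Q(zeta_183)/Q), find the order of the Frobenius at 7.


The Frobenius at p in Gal(Q(zeta_n)/Q) = (Z/nZ)* is the class of p, so its order is ord_183(7), the smallest k >= 1 with 7^k = 1 mod 183.
n = 183 = 3 * 61, phi(183) = 120; the order divides phi(n).
Divisors of 120: 1, 2, 3, 4, 5, 6, 8, 10, 12, 15, 20, 24, 30, 40, 60, 120
Repeated squaring mod 183: 7^1 = 7, 7^2 = 49, 7^4 = 22, 7^8 = 118, 7^16 = 16, 7^32 = 73, 7^64 = 22
Test divisors in increasing order:
  k=1: 7^1 = 7 mod 183
  k=2: 7^2 = 49 mod 183
  k=3: 7^3 = 49 * 7 = 160 mod 183
  k=4: 7^4 = 22 mod 183
  k=5: 7^5 = 22 * 7 = 154 mod 183
  k=6: 7^6 = 22 * 49 = 163 mod 183
  k=8: 7^8 = 118 mod 183
  k=10: 7^10 = 118 * 49 = 109 mod 183
  k=12: 7^12 = 118 * 22 = 34 mod 183
  k=15: 7^15 = 118 * 22 * 49 * 7 = 133 mod 183
  k=20: 7^20 = 16 * 22 = 169 mod 183
  k=24: 7^24 = 16 * 118 = 58 mod 183
  k=30: 7^30 = 16 * 118 * 22 * 49 = 121 mod 183
  k=40: 7^40 = 73 * 118 = 13 mod 183
  k=60: 7^60 = 73 * 16 * 118 * 22 = 1 mod 183  <- first divisor giving 1
Order = 60

60


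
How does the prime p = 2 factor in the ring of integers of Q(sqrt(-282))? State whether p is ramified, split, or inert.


K = Q(sqrt(-282)). Since d mod 4 = 2, disc(K) = -1128.
Check p | disc: -1128 mod 2 = 0.
p divides disc, so p ramifies: (p) = P^2 with e=2, f=1, g=1.
Therefore p is ramified.

ramified


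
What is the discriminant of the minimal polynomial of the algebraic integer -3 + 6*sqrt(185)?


The element -3 + 6*sqrt(185) has minimal polynomial:
x^2 + 6*x - 6651
Discriminant = (6)^2 - 4*(-6651)
= 36 + 26604
= 26640

26640


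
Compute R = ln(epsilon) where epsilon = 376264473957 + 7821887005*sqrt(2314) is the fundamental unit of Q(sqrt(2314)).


epsilon = 376264473957 + 7821887005*sqrt(2314)
= 7.5253e+11
R = ln(7.5253e+11)
= 27.3467

27.3467


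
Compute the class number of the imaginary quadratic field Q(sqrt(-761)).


K = Q(sqrt(-761)). d mod 4 = 3, so D = disc(K) = 4d = -3044
h(K) equals the number of primitive reduced positive-definite forms (a, b, c) = a*x^2 + b*x*y + c*y^2 with b^2 - 4ac = D,
where reduced means |b| <= a <= c, with b >= 0 whenever |b| = a or a = c, and primitive means gcd(a, b, c) = 1.
Reduced forces 3a^2 <= |D| = 3044, so 1 <= a <= 31; b must have the parity of D, and c = (b^2 - D)/(4a) must be an integer >= a.
Enumerate a = 1..31, b in [-a, a]:
  a=1: (1, 0, 761)  [1]
  a=2: (2, 2, 381)  [1]
  a=3: (3, -2, 254), (3, 2, 254)  [2]
  a=4: none
  a=5: (5, -4, 153), (5, 4, 153)  [2]
  a=6: (6, -2, 127), (6, 2, 127)  [2]
  a=7: (7, -6, 110), (7, 6, 110)  [2]
  a=8: none
  a=9: (9, -4, 85), (9, 4, 85)  [2]
  a=10: (10, -6, 77), (10, 6, 77)  [2]
  a=11: (11, -6, 70), (11, 6, 70)  [2]
  a=12..13: none
  a=14: (14, -6, 55), (14, 6, 55)  [2]
  a=15: (15, -14, 54), (15, -4, 51), (15, 4, 51), (15, 14, 54)  [4]
  a=16: none
  a=17: (17, -4, 45), (17, 4, 45)  [2]
  a=18: (18, -14, 45), (18, 14, 45)  [2]
  a=19..20: none
  a=21: (21, -20, 41), (21, -8, 37), (21, 8, 37), (21, 20, 41)  [4]
  a=22: (22, -6, 35), (22, 6, 35)  [2]
  a=23..24: none
  a=25: (25, -16, 33), (25, 16, 33)  [2]
  a=26: none
  a=27: (27, -14, 30), (27, 14, 30)  [2]
  a=28: none
  a=29: (29, -28, 33), (29, 28, 33)  [2]
  a=30: (30, -26, 31), (30, 26, 31)  [2]
  a=31: none
Total reduced forms: 1 + 1 + 2 + 2 + 2 + 2 + 2 + 2 + 2 + 2 + 4 + 2 + 2 + 4 + 2 + 2 + 2 + 2 + 2 = 40
h = 40

40


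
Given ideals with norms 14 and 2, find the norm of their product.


N(IJ) = N(I) * N(J)
= 14 * 2
= 28

28


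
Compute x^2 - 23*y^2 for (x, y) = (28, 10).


x^2 - d*y^2
= 28^2 - 23*10^2
= 784 - 2300
= -1516

-1516


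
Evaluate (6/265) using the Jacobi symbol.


Compute (6/265) via quadratic reciprocity:
  pull out 2: (2/265) = +1  (since 265 mod 8 = 1)
  reciprocity: (3/265) -> +(265/3)
  reduce: (1/3)
  (1/3) = 1
Product of signs = 1

1


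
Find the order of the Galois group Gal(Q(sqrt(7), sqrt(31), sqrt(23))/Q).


The 3 square roots of distinct primes are multiplicatively independent over Q,
so [K:Q] = 2^3 and Gal(K/Q) is isomorphic to (Z/2Z)^3.
|Gal| = 2^3 = 8

8


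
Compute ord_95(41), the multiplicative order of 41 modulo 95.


We want ord_95(41), the smallest k >= 1 with 41^k = 1 mod 95.
n = 95 = 5 * 19, phi(95) = 72; the order divides phi(n).
Divisors of 72: 1, 2, 3, 4, 6, 8, 9, 12, 18, 24, 36, 72
Repeated squaring mod 95: 41^1 = 41, 41^2 = 66, 41^4 = 81, 41^8 = 6, 41^16 = 36, 41^32 = 61, 41^64 = 16
Test divisors in increasing order:
  k=1: 41^1 = 41 mod 95
  k=2: 41^2 = 66 mod 95
  k=3: 41^3 = 66 * 41 = 46 mod 95
  k=4: 41^4 = 81 mod 95
  k=6: 41^6 = 81 * 66 = 26 mod 95
  k=8: 41^8 = 6 mod 95
  k=9: 41^9 = 6 * 41 = 56 mod 95
  k=12: 41^12 = 6 * 81 = 11 mod 95
  k=18: 41^18 = 36 * 66 = 1 mod 95  <- first divisor giving 1
Order = 18

18


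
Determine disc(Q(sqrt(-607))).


For K = Q(sqrt(d)) with d squarefree: disc(K) = d if d = 1 mod 4, and disc(K) = 4d if d = 2 or 3 mod 4.
Here d = -607, and d mod 4 = 1.
d = 1 mod 4 (O_K = Z[(1+sqrt(d))/2]), so disc(K) = d = -607

-607


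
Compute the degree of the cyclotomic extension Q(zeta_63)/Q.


The degree equals Euler's totient phi(63).
63 = 3^2 * 7
phi(63) = 36

36


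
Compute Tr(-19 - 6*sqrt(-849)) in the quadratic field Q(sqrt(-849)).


Tr(a + b*sqrt(d)) = (a + b*sqrt(d)) + (a - b*sqrt(d)) = 2a
= 2 * (-19)
= -38

-38


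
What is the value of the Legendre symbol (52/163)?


p = 163 is prime, so compute (52/163) with the reciprocity algorithm (Jacobi-symbol steps: pull out 2s via (2/n), flip via reciprocity, reduce):
  pull out 2: (2/163) = -1  (since 163 mod 8 = 3)
  pull out 2: (2/163) = -1  (since 163 mod 8 = 3)
  reciprocity: (13/163) -> +(163/13)
  reduce: (7/13)
  reciprocity: (7/13) -> +(13/7)
  reduce: (6/7)
  pull out 2: (2/7) = +1  (since 7 mod 8 = 7)
  reciprocity: (3/7) -> -(7/3)
  reduce: (1/3)
  (1/3) = 1
Product of signs = -1
(52/163) = -1

-1


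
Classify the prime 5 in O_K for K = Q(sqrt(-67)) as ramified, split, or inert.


K = Q(sqrt(-67)). Since d mod 4 = 1, disc(K) = -67.
Check p | disc: -67 mod 5 = 3.
p does not divide disc. Compute Legendre symbol (d/p):
3^((5-1)/2) mod 5 = -1
(d/p) = -1, so p is inert: (p) stays prime with e=1, f=2, g=1.
Therefore p is inert.

inert


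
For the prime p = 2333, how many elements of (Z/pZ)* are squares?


For prime p, the number of non-zero quadratic residues is (p-1)/2.
= (2333-1)/2
= 1166

1166


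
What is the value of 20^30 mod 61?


p = 61 is prime and the exponent is (p-1)/2 = 30, so by Euler's criterion 20^30 = (20/61) = +1 or -1 mod 61.
Compute by square-and-multiply:
  30 = 16 + 8 + 4 + 2 (binary 11110)
  Repeated squaring mod 61: 20^1 = 20, 20^2 = 34, 20^4 = 58, 20^8 = 9, 20^16 = 20
  20^30 = 20^16 * 20^8 * 20^4 * 20^2 = 20 * 9 * 58 * 34 mod 61
    20 * 9 = 180 = 58 mod 61
    58 * 58 = 3364 = 9 mod 61
    9 * 34 = 306 = 1 mod 61
  20^30 = 1 mod 61
Result 1: 20 is a quadratic residue mod 61.
20^30 mod 61 = 1

1


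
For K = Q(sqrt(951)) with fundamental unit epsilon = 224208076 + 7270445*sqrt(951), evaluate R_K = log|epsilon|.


epsilon = 224208076 + 7270445*sqrt(951)
= 4.4842e+08
R = ln(4.4842e+08)
= 19.9212

19.9212


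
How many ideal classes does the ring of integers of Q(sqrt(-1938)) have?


K = Q(sqrt(-1938)). d mod 4 = 2, so D = disc(K) = 4d = -7752
h(K) equals the number of primitive reduced positive-definite forms (a, b, c) = a*x^2 + b*x*y + c*y^2 with b^2 - 4ac = D,
where reduced means |b| <= a <= c, with b >= 0 whenever |b| = a or a = c, and primitive means gcd(a, b, c) = 1.
Reduced forces 3a^2 <= |D| = 7752, so 1 <= a <= 50; b must have the parity of D, and c = (b^2 - D)/(4a) must be an integer >= a.
Enumerate a = 1..50, b in [-a, a]:
  a=1: (1, 0, 1938)  [1]
  a=2: (2, 0, 969)  [1]
  a=3: (3, 0, 646)  [1]
  a=4..5: none
  a=6: (6, 0, 323)  [1]
  a=7: (7, -2, 277), (7, 2, 277)  [2]
  a=8..10: none
  a=11: (11, -6, 177), (11, 6, 177)  [2]
  a=12: none
  a=13: (13, -10, 151), (13, 10, 151)  [2]
  a=14: (14, -12, 141), (14, 12, 141)  [2]
  a=15..16: none
  a=17: (17, 0, 114)  [1]
  a=18: none
  a=19: (19, 0, 102)  [1]
  a=20: none
  a=21: (21, -12, 94), (21, 12, 94)  [2]
  a=22: (22, -16, 91), (22, 16, 91)  [2]
  a=23..25: none
  a=26: (26, -16, 77), (26, 16, 77)  [2]
  a=27..28: none
  a=29: (29, -22, 71), (29, 22, 71)  [2]
  a=30..32: none
  a=33: (33, -6, 59), (33, 6, 59)  [2]
  a=34: (34, 0, 57)  [1]
  a=35..37: none
  a=38: (38, 0, 51)  [1]
  a=39: (39, -36, 58), (39, 36, 58)  [2]
  a=40..41: none
  a=42: (42, -12, 47), (42, 12, 47)  [2]
  a=43: (43, -26, 49), (43, 26, 49)  [2]
  a=44..50: none
Total reduced forms: 1 + 1 + 1 + 1 + 2 + 2 + 2 + 2 + 1 + 1 + 2 + 2 + 2 + 2 + 2 + 1 + 1 + 2 + 2 + 2 = 32
h = 32

32


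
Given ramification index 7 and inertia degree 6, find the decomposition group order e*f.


|D_P| = e * f
= 7 * 6
= 42

42


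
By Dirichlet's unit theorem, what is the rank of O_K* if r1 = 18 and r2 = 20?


By Dirichlet's unit theorem:
rank = r1 + r2 - 1
= 18 + 20 - 1
= 37

37


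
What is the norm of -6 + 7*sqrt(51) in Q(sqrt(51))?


N(a + b*sqrt(d)) = a^2 - d*b^2
= (-6)^2 - (51)*(7)^2
= 36 - 2499
= -2463

-2463


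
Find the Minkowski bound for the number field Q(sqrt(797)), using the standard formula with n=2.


d = 797, d mod 4 = 1, so disc(K) = d = 797; |disc(K)| = 797
Real quadratic field, so n = 2, s = r2 = 0, r1 = 2
M = (n!/n^n) * (4/pi)^s * sqrt(|disc(K)|) = (2!/2^2) * (4/pi)^0 * sqrt(797)
= 0.5 * 1.000000 * 28.231188
= 14.1156

14.1156


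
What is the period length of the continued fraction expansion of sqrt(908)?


Run the CF algorithm for sqrt(908).
a_0 = floor(sqrt(908)) = 30; set m_0=0, q_0=1.
Recurrence: m' = q*a - m,  q' = (d - m'^2)/q,  a' = floor((a_0 + m')/q').
  step 1: m=30, q=8, a=7
  step 2: m=26, q=29, a=1
  step 3: m=3, q=31, a=1
  step 4: m=28, q=4, a=14
  step 5: m=28, q=31, a=1
  step 6: m=3, q=29, a=1
  step 7: m=26, q=8, a=7
  step 8: m=30, q=1, a=60
a_8 = 2*a_0 = 60, so the period closes here.
sqrt(908) = [30; 7, 1, 1, 14, 1, 1, 7, 60]
Period length = 8

8


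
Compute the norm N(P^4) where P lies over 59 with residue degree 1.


N(P^a) = p^(a*f)
= 59^(4*1)
= 59^4
= 12117361

12117361


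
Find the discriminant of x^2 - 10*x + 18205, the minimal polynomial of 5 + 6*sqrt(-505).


The element 5 + 6*sqrt(-505) has minimal polynomial:
x^2 - 10*x + 18205
Discriminant = (-10)^2 - 4*(18205)
= 100 - 72820
= -72720

-72720


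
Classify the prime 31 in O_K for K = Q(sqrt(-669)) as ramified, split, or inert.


K = Q(sqrt(-669)). Since d mod 4 = 3, disc(K) = -2676.
Check p | disc: -2676 mod 31 = 21.
p does not divide disc. Compute Legendre symbol (d/p):
13^((31-1)/2) mod 31 = -1
(d/p) = -1, so p is inert: (p) stays prime with e=1, f=2, g=1.
Therefore p is inert.

inert


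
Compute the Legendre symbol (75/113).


p = 113 is prime, so compute (75/113) with the reciprocity algorithm (Jacobi-symbol steps: pull out 2s via (2/n), flip via reciprocity, reduce):
  reciprocity: (75/113) -> +(113/75)
  reduce: (38/75)
  pull out 2: (2/75) = -1  (since 75 mod 8 = 3)
  reciprocity: (19/75) -> -(75/19)
  reduce: (18/19)
  pull out 2: (2/19) = -1  (since 19 mod 8 = 3)
  reciprocity: (9/19) -> +(19/9)
  reduce: (1/9)
  (1/9) = 1
Product of signs = -1
(75/113) = -1

-1


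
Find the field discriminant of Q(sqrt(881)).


For K = Q(sqrt(d)) with d squarefree: disc(K) = d if d = 1 mod 4, and disc(K) = 4d if d = 2 or 3 mod 4.
Here d = 881, and d mod 4 = 1.
d = 1 mod 4 (O_K = Z[(1+sqrt(d))/2]), so disc(K) = d = 881

881


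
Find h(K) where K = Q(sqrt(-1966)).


K = Q(sqrt(-1966)). d mod 4 = 2, so D = disc(K) = 4d = -7864
h(K) equals the number of primitive reduced positive-definite forms (a, b, c) = a*x^2 + b*x*y + c*y^2 with b^2 - 4ac = D,
where reduced means |b| <= a <= c, with b >= 0 whenever |b| = a or a = c, and primitive means gcd(a, b, c) = 1.
Reduced forces 3a^2 <= |D| = 7864, so 1 <= a <= 51; b must have the parity of D, and c = (b^2 - D)/(4a) must be an integer >= a.
Enumerate a = 1..51, b in [-a, a]:
  a=1: (1, 0, 1966)  [1]
  a=2: (2, 0, 983)  [1]
  a=3..4: none
  a=5: (5, -4, 394), (5, 4, 394)  [2]
  a=6: none
  a=7: (7, -2, 281), (7, 2, 281)  [2]
  a=8..9: none
  a=10: (10, -4, 197), (10, 4, 197)  [2]
  a=11: (11, -10, 181), (11, 10, 181)  [2]
  a=12: none
  a=13: (13, -12, 154), (13, 12, 154)  [2]
  a=14: (14, -12, 143), (14, 12, 143)  [2]
  a=15..21: none
  a=22: (22, -12, 91), (22, 12, 91)  [2]
  a=23: (23, -18, 89), (23, 18, 89)  [2]
  a=24: none
  a=25: (25, -6, 79), (25, 6, 79)  [2]
  a=26: (26, -12, 77), (26, 12, 77)  [2]
  a=27..28: none
  a=29: (29, -16, 70), (29, 16, 70)  [2]
  a=30: none
  a=31: (31, -14, 65), (31, 14, 65)  [2]
  a=32..34: none
  a=35: (35, -26, 61), (35, -16, 58), (35, 16, 58), (35, 26, 61)  [4]
  a=36..40: none
  a=41: (41, -34, 55), (41, 34, 55)  [2]
  a=42..45: none
  a=46: (46, -28, 47), (46, 28, 47)  [2]
  a=47..48: none
  a=49: (49, -44, 50), (49, 44, 50)  [2]
  a=50..51: none
Total reduced forms: 1 + 1 + 2 + 2 + 2 + 2 + 2 + 2 + 2 + 2 + 2 + 2 + 2 + 2 + 4 + 2 + 2 + 2 = 36
h = 36

36


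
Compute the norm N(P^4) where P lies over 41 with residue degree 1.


N(P^a) = p^(a*f)
= 41^(4*1)
= 41^4
= 2825761

2825761


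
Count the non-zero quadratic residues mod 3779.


For prime p, the number of non-zero quadratic residues is (p-1)/2.
= (3779-1)/2
= 1889

1889


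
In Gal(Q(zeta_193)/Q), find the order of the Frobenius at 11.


The Frobenius at p in Gal(Q(zeta_n)/Q) = (Z/nZ)* is the class of p, so its order is ord_193(11), the smallest k >= 1 with 11^k = 1 mod 193.
n = 193 = 193, phi(193) = 192; the order divides phi(n).
Divisors of 192: 1, 2, 3, 4, 6, 8, 12, 16, 24, 32, 48, 64, 96, 192
Repeated squaring mod 193: 11^1 = 11, 11^2 = 121, 11^4 = 166, 11^8 = 150, 11^16 = 112, 11^32 = 192, 11^64 = 1, 11^128 = 1
Test divisors in increasing order:
  k=1: 11^1 = 11 mod 193
  k=2: 11^2 = 121 mod 193
  k=3: 11^3 = 121 * 11 = 173 mod 193
  k=4: 11^4 = 166 mod 193
  k=6: 11^6 = 166 * 121 = 14 mod 193
  k=8: 11^8 = 150 mod 193
  k=12: 11^12 = 150 * 166 = 3 mod 193
  k=16: 11^16 = 112 mod 193
  k=24: 11^24 = 112 * 150 = 9 mod 193
  k=32: 11^32 = 192 mod 193
  k=48: 11^48 = 192 * 112 = 81 mod 193
  k=64: 11^64 = 1 mod 193  <- first divisor giving 1
Order = 64

64


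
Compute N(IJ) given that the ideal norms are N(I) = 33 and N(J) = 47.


N(IJ) = N(I) * N(J)
= 33 * 47
= 1551

1551


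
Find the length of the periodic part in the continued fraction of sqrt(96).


Run the CF algorithm for sqrt(96).
a_0 = floor(sqrt(96)) = 9; set m_0=0, q_0=1.
Recurrence: m' = q*a - m,  q' = (d - m'^2)/q,  a' = floor((a_0 + m')/q').
  step 1: m=9, q=15, a=1
  step 2: m=6, q=4, a=3
  step 3: m=6, q=15, a=1
  step 4: m=9, q=1, a=18
a_4 = 2*a_0 = 18, so the period closes here.
sqrt(96) = [9; 1, 3, 1, 18]
Period length = 4

4


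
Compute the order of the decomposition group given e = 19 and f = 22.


|D_P| = e * f
= 19 * 22
= 418

418


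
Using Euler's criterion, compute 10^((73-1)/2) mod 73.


p = 73 is prime and the exponent is (p-1)/2 = 36, so by Euler's criterion 10^36 = (10/73) = +1 or -1 mod 73.
Compute by square-and-multiply:
  36 = 32 + 4 (binary 100100)
  Repeated squaring mod 73: 10^1 = 10, 10^2 = 27, 10^4 = 72, 10^8 = 1, 10^16 = 1, 10^32 = 1
  10^36 = 10^32 * 10^4 = 1 * 72 mod 73
    1 * 72 = 72 = 72 mod 73
  10^36 = 72 mod 73
Result 72 = p - 1 = -1 mod 73: 10 is a quadratic non-residue mod 73. As a residue in [0, p-1] the value is 72.
10^36 mod 73 = 72

72


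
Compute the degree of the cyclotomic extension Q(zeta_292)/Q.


The degree equals Euler's totient phi(292).
292 = 2^2 * 73
phi(292) = 144

144


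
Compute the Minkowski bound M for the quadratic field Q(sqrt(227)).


d = 227, d mod 4 = 3, so disc(K) = 4d = 908; |disc(K)| = 908
Real quadratic field, so n = 2, s = r2 = 0, r1 = 2
M = (n!/n^n) * (4/pi)^s * sqrt(|disc(K)|) = (2!/2^2) * (4/pi)^0 * sqrt(908)
= 0.5 * 1.000000 * 30.133038
= 15.0665

15.0665


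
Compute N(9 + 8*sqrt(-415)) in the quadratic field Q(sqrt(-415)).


N(a + b*sqrt(d)) = a^2 - d*b^2
= (9)^2 - (-415)*(8)^2
= 81 + 26560
= 26641

26641


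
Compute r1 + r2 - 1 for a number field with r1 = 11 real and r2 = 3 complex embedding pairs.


By Dirichlet's unit theorem:
rank = r1 + r2 - 1
= 11 + 3 - 1
= 13

13


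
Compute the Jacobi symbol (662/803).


Compute (662/803) via quadratic reciprocity:
  pull out 2: (2/803) = -1  (since 803 mod 8 = 3)
  reciprocity: (331/803) -> -(803/331)
  reduce: (141/331)
  reciprocity: (141/331) -> +(331/141)
  reduce: (49/141)
  reciprocity: (49/141) -> +(141/49)
  reduce: (43/49)
  reciprocity: (43/49) -> +(49/43)
  reduce: (6/43)
  pull out 2: (2/43) = -1  (since 43 mod 8 = 3)
  reciprocity: (3/43) -> -(43/3)
  reduce: (1/3)
  (1/3) = 1
Product of signs = 1

1


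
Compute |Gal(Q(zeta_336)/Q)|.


|Gal(Q(zeta_336)/Q)| = phi(336)
= 96

96


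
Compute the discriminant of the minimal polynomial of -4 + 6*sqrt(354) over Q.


The element -4 + 6*sqrt(354) has minimal polynomial:
x^2 + 8*x - 12728
Discriminant = (8)^2 - 4*(-12728)
= 64 + 50912
= 50976

50976


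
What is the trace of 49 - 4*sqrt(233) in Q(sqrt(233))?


Tr(a + b*sqrt(d)) = (a + b*sqrt(d)) + (a - b*sqrt(d)) = 2a
= 2 * (49)
= 98

98


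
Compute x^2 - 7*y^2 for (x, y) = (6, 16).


x^2 - d*y^2
= 6^2 - 7*16^2
= 36 - 1792
= -1756

-1756


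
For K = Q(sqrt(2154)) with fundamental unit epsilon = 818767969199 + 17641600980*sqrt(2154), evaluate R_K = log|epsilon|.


epsilon = 818767969199 + 17641600980*sqrt(2154)
= 1.6375e+12
R = ln(1.6375e+12)
= 28.1242

28.1242


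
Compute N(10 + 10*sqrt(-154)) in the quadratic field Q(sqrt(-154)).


N(a + b*sqrt(d)) = a^2 - d*b^2
= (10)^2 - (-154)*(10)^2
= 100 + 15400
= 15500

15500


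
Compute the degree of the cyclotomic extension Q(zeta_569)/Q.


The degree equals Euler's totient phi(569).
569 = 569
phi(569) = 568

568


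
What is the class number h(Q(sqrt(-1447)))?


K = Q(sqrt(-1447)). d mod 4 = 1, so D = disc(K) = d = -1447
h(K) equals the number of primitive reduced positive-definite forms (a, b, c) = a*x^2 + b*x*y + c*y^2 with b^2 - 4ac = D,
where reduced means |b| <= a <= c, with b >= 0 whenever |b| = a or a = c, and primitive means gcd(a, b, c) = 1.
Reduced forces 3a^2 <= |D| = 1447, so 1 <= a <= 21; b must have the parity of D, and c = (b^2 - D)/(4a) must be an integer >= a.
Enumerate a = 1..21, b in [-a, a]:
  a=1: (1, 1, 362)  [1]
  a=2: (2, -1, 181), (2, 1, 181)  [2]
  a=3: none
  a=4: (4, -3, 91), (4, 3, 91)  [2]
  a=5..6: none
  a=7: (7, -3, 52), (7, 3, 52)  [2]
  a=8: (8, -5, 46), (8, 5, 46)  [2]
  a=9..10: none
  a=11: (11, -7, 34), (11, 7, 34)  [2]
  a=12: none
  a=13: (13, -3, 28), (13, 3, 28)  [2]
  a=14: (14, -11, 28), (14, -3, 26), (14, 3, 26), (14, 11, 28)  [4]
  a=15: none
  a=16: (16, -5, 23), (16, 5, 23)  [2]
  a=17: (17, -7, 22), (17, 7, 22)  [2]
  a=18: none
  a=19: (19, -15, 22), (19, 15, 22)  [2]
  a=20..21: none
Total reduced forms: 1 + 2 + 2 + 2 + 2 + 2 + 2 + 4 + 2 + 2 + 2 = 23
h = 23

23


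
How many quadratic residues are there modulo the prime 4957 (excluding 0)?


For prime p, the number of non-zero quadratic residues is (p-1)/2.
= (4957-1)/2
= 2478

2478


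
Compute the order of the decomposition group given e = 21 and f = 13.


|D_P| = e * f
= 21 * 13
= 273

273


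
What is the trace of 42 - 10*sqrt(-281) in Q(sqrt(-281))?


Tr(a + b*sqrt(d)) = (a + b*sqrt(d)) + (a - b*sqrt(d)) = 2a
= 2 * (42)
= 84

84


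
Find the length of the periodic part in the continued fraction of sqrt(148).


Run the CF algorithm for sqrt(148).
a_0 = floor(sqrt(148)) = 12; set m_0=0, q_0=1.
Recurrence: m' = q*a - m,  q' = (d - m'^2)/q,  a' = floor((a_0 + m')/q').
  step 1: m=12, q=4, a=6
  step 2: m=12, q=1, a=24
a_2 = 2*a_0 = 24, so the period closes here.
sqrt(148) = [12; 6, 24]
Period length = 2

2


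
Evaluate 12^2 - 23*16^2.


x^2 - d*y^2
= 12^2 - 23*16^2
= 144 - 5888
= -5744

-5744


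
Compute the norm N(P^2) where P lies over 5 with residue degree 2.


N(P^a) = p^(a*f)
= 5^(2*2)
= 5^4
= 625

625


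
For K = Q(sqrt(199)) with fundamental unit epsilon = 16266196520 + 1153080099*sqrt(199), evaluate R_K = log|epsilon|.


epsilon = 16266196520 + 1153080099*sqrt(199)
= 3.2532e+10
R = ln(3.2532e+10)
= 24.2055

24.2055


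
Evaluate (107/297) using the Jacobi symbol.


Compute (107/297) via quadratic reciprocity:
  reciprocity: (107/297) -> +(297/107)
  reduce: (83/107)
  reciprocity: (83/107) -> -(107/83)
  reduce: (24/83)
  pull out 2: (2/83) = -1  (since 83 mod 8 = 3)
  pull out 2: (2/83) = -1  (since 83 mod 8 = 3)
  pull out 2: (2/83) = -1  (since 83 mod 8 = 3)
  reciprocity: (3/83) -> -(83/3)
  reduce: (2/3)
  pull out 2: (2/3) = -1  (since 3 mod 8 = 3)
  (1/3) = 1
Product of signs = 1

1


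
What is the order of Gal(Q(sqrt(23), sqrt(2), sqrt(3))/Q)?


The 3 square roots of distinct primes are multiplicatively independent over Q,
so [K:Q] = 2^3 and Gal(K/Q) is isomorphic to (Z/2Z)^3.
|Gal| = 2^3 = 8

8


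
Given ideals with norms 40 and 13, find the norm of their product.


N(IJ) = N(I) * N(J)
= 40 * 13
= 520

520


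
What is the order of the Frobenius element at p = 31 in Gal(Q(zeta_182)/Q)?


The Frobenius at p in Gal(Q(zeta_n)/Q) = (Z/nZ)* is the class of p, so its order is ord_182(31), the smallest k >= 1 with 31^k = 1 mod 182.
n = 182 = 2 * 7 * 13, phi(182) = 72; the order divides phi(n).
Divisors of 72: 1, 2, 3, 4, 6, 8, 9, 12, 18, 24, 36, 72
Repeated squaring mod 182: 31^1 = 31, 31^2 = 51, 31^4 = 53, 31^8 = 79, 31^16 = 53, 31^32 = 79, 31^64 = 53
Test divisors in increasing order:
  k=1: 31^1 = 31 mod 182
  k=2: 31^2 = 51 mod 182
  k=3: 31^3 = 51 * 31 = 125 mod 182
  k=4: 31^4 = 53 mod 182
  k=6: 31^6 = 53 * 51 = 155 mod 182
  k=8: 31^8 = 79 mod 182
  k=9: 31^9 = 79 * 31 = 83 mod 182
  k=12: 31^12 = 79 * 53 = 1 mod 182  <- first divisor giving 1
Order = 12

12


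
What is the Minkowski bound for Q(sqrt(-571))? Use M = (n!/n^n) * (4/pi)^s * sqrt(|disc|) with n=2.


d = -571, d mod 4 = 1, so disc(K) = d = -571; |disc(K)| = 571
Imaginary quadratic field, so n = 2, s = r2 = 1, r1 = 0
M = (n!/n^n) * (4/pi)^s * sqrt(|disc(K)|) = (2!/2^2) * (4/pi)^1 * sqrt(571)
= 0.5 * 1.273240 * 23.895606
= 15.2124

15.2124


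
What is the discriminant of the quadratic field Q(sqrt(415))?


For K = Q(sqrt(d)) with d squarefree: disc(K) = d if d = 1 mod 4, and disc(K) = 4d if d = 2 or 3 mod 4.
Here d = 415, and d mod 4 = 3.
d = 3 mod 4, not 1 (O_K = Z[sqrt(d)]), so disc(K) = 4d = 4 * (415) = 1660

1660


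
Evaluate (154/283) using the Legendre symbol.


p = 283 is prime, so compute (154/283) with the reciprocity algorithm (Jacobi-symbol steps: pull out 2s via (2/n), flip via reciprocity, reduce):
  pull out 2: (2/283) = -1  (since 283 mod 8 = 3)
  reciprocity: (77/283) -> +(283/77)
  reduce: (52/77)
  pull out 2: (2/77) = -1  (since 77 mod 8 = 5)
  pull out 2: (2/77) = -1  (since 77 mod 8 = 5)
  reciprocity: (13/77) -> +(77/13)
  reduce: (12/13)
  pull out 2: (2/13) = -1  (since 13 mod 8 = 5)
  pull out 2: (2/13) = -1  (since 13 mod 8 = 5)
  reciprocity: (3/13) -> +(13/3)
  reduce: (1/3)
  (1/3) = 1
Product of signs = -1
(154/283) = -1

-1


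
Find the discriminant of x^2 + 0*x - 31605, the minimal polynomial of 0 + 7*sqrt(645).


The element 0 + 7*sqrt(645) has minimal polynomial:
x^2 + 0*x - 31605
Discriminant = (0)^2 - 4*(-31605)
= 0 + 126420
= 126420

126420


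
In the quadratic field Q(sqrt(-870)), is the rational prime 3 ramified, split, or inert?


K = Q(sqrt(-870)). Since d mod 4 = 2, disc(K) = -3480.
Check p | disc: -3480 mod 3 = 0.
p divides disc, so p ramifies: (p) = P^2 with e=2, f=1, g=1.
Therefore p is ramified.

ramified


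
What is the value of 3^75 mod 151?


p = 151 is prime and the exponent is (p-1)/2 = 75, so by Euler's criterion 3^75 = (3/151) = +1 or -1 mod 151.
Compute by square-and-multiply:
  75 = 64 + 8 + 2 + 1 (binary 1001011)
  Repeated squaring mod 151: 3^1 = 3, 3^2 = 9, 3^4 = 81, 3^8 = 68, 3^16 = 94, 3^32 = 78, 3^64 = 44
  3^75 = 3^64 * 3^8 * 3^2 * 3^1 = 44 * 68 * 9 * 3 mod 151
    44 * 68 = 2992 = 123 mod 151
    123 * 9 = 1107 = 50 mod 151
    50 * 3 = 150 = 150 mod 151
  3^75 = 150 mod 151
Result 150 = p - 1 = -1 mod 151: 3 is a quadratic non-residue mod 151. As a residue in [0, p-1] the value is 150.
3^75 mod 151 = 150

150


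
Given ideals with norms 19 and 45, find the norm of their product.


N(IJ) = N(I) * N(J)
= 19 * 45
= 855

855


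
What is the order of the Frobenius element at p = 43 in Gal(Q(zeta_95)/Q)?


The Frobenius at p in Gal(Q(zeta_n)/Q) = (Z/nZ)* is the class of p, so its order is ord_95(43), the smallest k >= 1 with 43^k = 1 mod 95.
n = 95 = 5 * 19, phi(95) = 72; the order divides phi(n).
Divisors of 72: 1, 2, 3, 4, 6, 8, 9, 12, 18, 24, 36, 72
Repeated squaring mod 95: 43^1 = 43, 43^2 = 44, 43^4 = 36, 43^8 = 61, 43^16 = 16, 43^32 = 66, 43^64 = 81
Test divisors in increasing order:
  k=1: 43^1 = 43 mod 95
  k=2: 43^2 = 44 mod 95
  k=3: 43^3 = 44 * 43 = 87 mod 95
  k=4: 43^4 = 36 mod 95
  k=6: 43^6 = 36 * 44 = 64 mod 95
  k=8: 43^8 = 61 mod 95
  k=9: 43^9 = 61 * 43 = 58 mod 95
  k=12: 43^12 = 61 * 36 = 11 mod 95
  k=18: 43^18 = 16 * 44 = 39 mod 95
  k=24: 43^24 = 16 * 61 = 26 mod 95
  k=36: 43^36 = 66 * 36 = 1 mod 95  <- first divisor giving 1
Order = 36

36


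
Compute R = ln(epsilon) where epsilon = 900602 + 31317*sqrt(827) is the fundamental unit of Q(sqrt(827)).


epsilon = 900602 + 31317*sqrt(827)
= 1.8012e+06
R = ln(1.8012e+06)
= 14.4040

14.4040


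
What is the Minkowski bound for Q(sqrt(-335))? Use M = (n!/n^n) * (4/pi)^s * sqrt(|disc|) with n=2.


d = -335, d mod 4 = 1, so disc(K) = d = -335; |disc(K)| = 335
Imaginary quadratic field, so n = 2, s = r2 = 1, r1 = 0
M = (n!/n^n) * (4/pi)^s * sqrt(|disc(K)|) = (2!/2^2) * (4/pi)^1 * sqrt(335)
= 0.5 * 1.273240 * 18.303005
= 11.6521

11.6521


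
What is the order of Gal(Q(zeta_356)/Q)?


|Gal(Q(zeta_356)/Q)| = phi(356)
= 176

176


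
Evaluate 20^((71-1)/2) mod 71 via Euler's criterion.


p = 71 is prime and the exponent is (p-1)/2 = 35, so by Euler's criterion 20^35 = (20/71) = +1 or -1 mod 71.
Compute by square-and-multiply:
  35 = 32 + 2 + 1 (binary 100011)
  Repeated squaring mod 71: 20^1 = 20, 20^2 = 45, 20^4 = 37, 20^8 = 20, 20^16 = 45, 20^32 = 37
  20^35 = 20^32 * 20^2 * 20^1 = 37 * 45 * 20 mod 71
    37 * 45 = 1665 = 32 mod 71
    32 * 20 = 640 = 1 mod 71
  20^35 = 1 mod 71
Result 1: 20 is a quadratic residue mod 71.
20^35 mod 71 = 1

1


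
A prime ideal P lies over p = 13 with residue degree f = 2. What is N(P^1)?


N(P^a) = p^(a*f)
= 13^(1*2)
= 13^2
= 169

169


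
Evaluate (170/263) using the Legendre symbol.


p = 263 is prime, so compute (170/263) with the reciprocity algorithm (Jacobi-symbol steps: pull out 2s via (2/n), flip via reciprocity, reduce):
  pull out 2: (2/263) = +1  (since 263 mod 8 = 7)
  reciprocity: (85/263) -> +(263/85)
  reduce: (8/85)
  pull out 2: (2/85) = -1  (since 85 mod 8 = 5)
  pull out 2: (2/85) = -1  (since 85 mod 8 = 5)
  pull out 2: (2/85) = -1  (since 85 mod 8 = 5)
  (1/85) = 1
Product of signs = -1
(170/263) = -1

-1


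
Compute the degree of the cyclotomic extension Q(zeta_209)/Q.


The degree equals Euler's totient phi(209).
209 = 11 * 19
phi(209) = 180

180


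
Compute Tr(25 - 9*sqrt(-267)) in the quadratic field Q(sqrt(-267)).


Tr(a + b*sqrt(d)) = (a + b*sqrt(d)) + (a - b*sqrt(d)) = 2a
= 2 * (25)
= 50

50


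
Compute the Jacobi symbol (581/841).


Compute (581/841) via quadratic reciprocity:
  reciprocity: (581/841) -> +(841/581)
  reduce: (260/581)
  pull out 2: (2/581) = -1  (since 581 mod 8 = 5)
  pull out 2: (2/581) = -1  (since 581 mod 8 = 5)
  reciprocity: (65/581) -> +(581/65)
  reduce: (61/65)
  reciprocity: (61/65) -> +(65/61)
  reduce: (4/61)
  pull out 2: (2/61) = -1  (since 61 mod 8 = 5)
  pull out 2: (2/61) = -1  (since 61 mod 8 = 5)
  (1/61) = 1
Product of signs = 1

1


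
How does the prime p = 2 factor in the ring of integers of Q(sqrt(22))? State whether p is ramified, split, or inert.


K = Q(sqrt(22)). Since d mod 4 = 2, disc(K) = 88.
Check p | disc: 88 mod 2 = 0.
p divides disc, so p ramifies: (p) = P^2 with e=2, f=1, g=1.
Therefore p is ramified.

ramified


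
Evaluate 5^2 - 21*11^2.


x^2 - d*y^2
= 5^2 - 21*11^2
= 25 - 2541
= -2516

-2516


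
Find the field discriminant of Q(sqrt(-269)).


For K = Q(sqrt(d)) with d squarefree: disc(K) = d if d = 1 mod 4, and disc(K) = 4d if d = 2 or 3 mod 4.
Here d = -269, and d mod 4 = 3.
d = 3 mod 4, not 1 (O_K = Z[sqrt(d)]), so disc(K) = 4d = 4 * (-269) = -1076

-1076


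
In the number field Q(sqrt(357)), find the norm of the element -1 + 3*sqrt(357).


N(a + b*sqrt(d)) = a^2 - d*b^2
= (-1)^2 - (357)*(3)^2
= 1 - 3213
= -3212

-3212


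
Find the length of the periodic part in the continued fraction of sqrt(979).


Run the CF algorithm for sqrt(979).
a_0 = floor(sqrt(979)) = 31; set m_0=0, q_0=1.
Recurrence: m' = q*a - m,  q' = (d - m'^2)/q,  a' = floor((a_0 + m')/q').
  step 1: m=31, q=18, a=3
  step 2: m=23, q=25, a=2
  step 3: m=27, q=10, a=5
  step 4: m=23, q=45, a=1
  step 5: m=22, q=11, a=4
  step 6: m=22, q=45, a=1
  step 7: m=23, q=10, a=5
  step 8: m=27, q=25, a=2
  step 9: m=23, q=18, a=3
  step 10: m=31, q=1, a=62
a_10 = 2*a_0 = 62, so the period closes here.
sqrt(979) = [31; 3, 2, 5, 1, 4, 1, 5, 2, 3, 62]
Period length = 10

10


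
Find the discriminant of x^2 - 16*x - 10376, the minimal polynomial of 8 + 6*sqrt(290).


The element 8 + 6*sqrt(290) has minimal polynomial:
x^2 - 16*x - 10376
Discriminant = (-16)^2 - 4*(-10376)
= 256 + 41504
= 41760

41760


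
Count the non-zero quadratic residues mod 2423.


For prime p, the number of non-zero quadratic residues is (p-1)/2.
= (2423-1)/2
= 1211

1211


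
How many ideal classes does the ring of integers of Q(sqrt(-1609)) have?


K = Q(sqrt(-1609)). d mod 4 = 3, so D = disc(K) = 4d = -6436
h(K) equals the number of primitive reduced positive-definite forms (a, b, c) = a*x^2 + b*x*y + c*y^2 with b^2 - 4ac = D,
where reduced means |b| <= a <= c, with b >= 0 whenever |b| = a or a = c, and primitive means gcd(a, b, c) = 1.
Reduced forces 3a^2 <= |D| = 6436, so 1 <= a <= 46; b must have the parity of D, and c = (b^2 - D)/(4a) must be an integer >= a.
Enumerate a = 1..46, b in [-a, a]:
  a=1: (1, 0, 1609)  [1]
  a=2: (2, 2, 805)  [1]
  a=3..4: none
  a=5: (5, -2, 322), (5, 2, 322)  [2]
  a=6: none
  a=7: (7, -2, 230), (7, 2, 230)  [2]
  a=8..9: none
  a=10: (10, -2, 161), (10, 2, 161)  [2]
  a=11..12: none
  a=13: (13, -8, 125), (13, 8, 125)  [2]
  a=14: (14, -2, 115), (14, 2, 115)  [2]
  a=15..18: none
  a=19: (19, -10, 86), (19, 10, 86)  [2]
  a=20..22: none
  a=23: (23, -2, 70), (23, 2, 70)  [2]
  a=24: none
  a=25: (25, -8, 65), (25, 8, 65)  [2]
  a=26: (26, -18, 65), (26, 18, 65)  [2]
  a=27..34: none
  a=35: (35, -12, 47), (35, -2, 46), (35, 2, 46), (35, 12, 47)  [4]
  a=36..37: none
  a=38: (38, -10, 43), (38, 10, 43)  [2]
  a=39..40: none
  a=41: (41, -40, 49), (41, 40, 49)  [2]
  a=42..46: none
Total reduced forms: 1 + 1 + 2 + 2 + 2 + 2 + 2 + 2 + 2 + 2 + 2 + 4 + 2 + 2 = 28
h = 28

28


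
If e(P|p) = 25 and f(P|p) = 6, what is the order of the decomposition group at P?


|D_P| = e * f
= 25 * 6
= 150

150


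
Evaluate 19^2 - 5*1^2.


x^2 - d*y^2
= 19^2 - 5*1^2
= 361 - 5
= 356

356


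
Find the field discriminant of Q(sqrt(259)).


For K = Q(sqrt(d)) with d squarefree: disc(K) = d if d = 1 mod 4, and disc(K) = 4d if d = 2 or 3 mod 4.
Here d = 259, and d mod 4 = 3.
d = 3 mod 4, not 1 (O_K = Z[sqrt(d)]), so disc(K) = 4d = 4 * (259) = 1036

1036


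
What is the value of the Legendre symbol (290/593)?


p = 593 is prime, so compute (290/593) with the reciprocity algorithm (Jacobi-symbol steps: pull out 2s via (2/n), flip via reciprocity, reduce):
  pull out 2: (2/593) = +1  (since 593 mod 8 = 1)
  reciprocity: (145/593) -> +(593/145)
  reduce: (13/145)
  reciprocity: (13/145) -> +(145/13)
  reduce: (2/13)
  pull out 2: (2/13) = -1  (since 13 mod 8 = 5)
  (1/13) = 1
Product of signs = -1
(290/593) = -1

-1


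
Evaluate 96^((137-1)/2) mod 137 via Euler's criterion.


p = 137 is prime and the exponent is (p-1)/2 = 68, so by Euler's criterion 96^68 = (96/137) = +1 or -1 mod 137.
Compute by square-and-multiply:
  68 = 64 + 4 (binary 1000100)
  Repeated squaring mod 137: 96^1 = 96, 96^2 = 37, 96^4 = 136, 96^8 = 1, 96^16 = 1, 96^32 = 1, 96^64 = 1
  96^68 = 96^64 * 96^4 = 1 * 136 mod 137
    1 * 136 = 136 = 136 mod 137
  96^68 = 136 mod 137
Result 136 = p - 1 = -1 mod 137: 96 is a quadratic non-residue mod 137. As a residue in [0, p-1] the value is 136.
96^68 mod 137 = 136

136


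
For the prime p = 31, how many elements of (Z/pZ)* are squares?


For prime p, the number of non-zero quadratic residues is (p-1)/2.
= (31-1)/2
= 15

15


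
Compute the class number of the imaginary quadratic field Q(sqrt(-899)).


K = Q(sqrt(-899)). d mod 4 = 1, so D = disc(K) = d = -899
h(K) equals the number of primitive reduced positive-definite forms (a, b, c) = a*x^2 + b*x*y + c*y^2 with b^2 - 4ac = D,
where reduced means |b| <= a <= c, with b >= 0 whenever |b| = a or a = c, and primitive means gcd(a, b, c) = 1.
Reduced forces 3a^2 <= |D| = 899, so 1 <= a <= 17; b must have the parity of D, and c = (b^2 - D)/(4a) must be an integer >= a.
Enumerate a = 1..17, b in [-a, a]:
  a=1: (1, 1, 225)  [1]
  a=2: none
  a=3: (3, -1, 75), (3, 1, 75)  [2]
  a=4: none
  a=5: (5, -1, 45), (5, 1, 45)  [2]
  a=6: none
  a=7: (7, -5, 33), (7, 5, 33)  [2]
  a=8: none
  a=9: (9, -1, 25), (9, 1, 25)  [2]
  a=10: none
  a=11: (11, -5, 21), (11, 5, 21)  [2]
  a=12..14: none
  a=15: (15, -11, 17), (15, 1, 15), (15, 11, 17)  [3]
  a=16..17: none
Total reduced forms: 1 + 2 + 2 + 2 + 2 + 2 + 3 = 14
h = 14

14
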